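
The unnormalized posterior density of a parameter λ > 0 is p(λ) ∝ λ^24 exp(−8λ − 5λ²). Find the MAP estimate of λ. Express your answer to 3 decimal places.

ℓ'(λ) = 24/λ − 8 − 10λ. Setting this to zero and multiplying by λ: 10λ² + 8λ − 24 = 0.
λ = (−8 + √(8² + 4·10·24)) / (2·10) = (−8 + √1024) / 20 = (−8 + 32)/20 = 6/5.
ℓ''(λ) = −24/λ² − 10 < 0, confirming a maximum.

λ̂_MAP = 1.200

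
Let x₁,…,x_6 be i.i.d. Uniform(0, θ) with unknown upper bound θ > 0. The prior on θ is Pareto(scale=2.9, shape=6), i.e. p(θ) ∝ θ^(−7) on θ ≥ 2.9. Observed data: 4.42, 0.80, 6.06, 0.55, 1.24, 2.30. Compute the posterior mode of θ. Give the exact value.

θ̂_MAP = 6.06

The Uniform(0, θ) likelihood is θ^(−n) for θ ≥ max(xᵢ), zero otherwise. Here max(xᵢ) = 6.06.
Posterior ∝ θ^(−7) · θ^(−6) = θ^(−13) on θ ≥ max(2.9, 6.06) = 6.06.
This density is strictly decreasing in θ, so the posterior mode lies at the lower boundary of the support.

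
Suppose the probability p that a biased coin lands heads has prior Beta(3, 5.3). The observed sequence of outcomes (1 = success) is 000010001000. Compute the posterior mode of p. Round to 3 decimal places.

Prior: Beta(3, 5.3).
Data: 2 successes in 12 trials (from the sequence). The binomial likelihood contributes p^2(1−p)^10, so the posterior is Beta(3+2, 5.3+10) = Beta(5, 15.3).
For Beta(a, b) with a, b > 1 the mode is (a−1)/(a+b−2) = 4/18.3 ≈ 0.219.

p̂_MAP = 0.219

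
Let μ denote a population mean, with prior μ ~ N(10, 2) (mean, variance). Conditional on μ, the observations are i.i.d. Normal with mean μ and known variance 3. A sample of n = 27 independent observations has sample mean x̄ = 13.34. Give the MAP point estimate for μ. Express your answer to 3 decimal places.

μ̂_MAP = 13.164

n = 27, x̄ = 13.34.
For a Normal prior and Normal likelihood with known variance, the posterior is Normal; its mode equals its mean, the precision-weighted average.
Prior precision 1/σ₀² = 1/2 = 0.5; data precision n/σ² = 27/3 = 9.
μ̂ = (0.5·10 + 9·13.34) / (0.5 + 9) = 125.06/9.5 = 6253/475 ≈ 13.164.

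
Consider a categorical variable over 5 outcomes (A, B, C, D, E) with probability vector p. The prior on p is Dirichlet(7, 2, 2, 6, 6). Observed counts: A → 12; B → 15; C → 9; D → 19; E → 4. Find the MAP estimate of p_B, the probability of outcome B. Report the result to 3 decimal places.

The posterior is Dirichlet(αᵢ + nᵢ) = Dirichlet(19, 17, 11, 25, 10).
For a Dirichlet(a₁,…,a_K) with all aᵢ > 1, the mode has j-th component (aⱼ − 1)/(Σaᵢ − K).
Here Σaᵢ = 82 and K = 5, so p_B = (17 − 1)/(82 − 5) = 16/77 ≈ 0.208.

MAP estimate of p_B = 0.208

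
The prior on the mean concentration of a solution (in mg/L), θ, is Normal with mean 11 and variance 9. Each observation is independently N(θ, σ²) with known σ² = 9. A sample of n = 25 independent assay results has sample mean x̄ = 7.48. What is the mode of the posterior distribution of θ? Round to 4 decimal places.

θ̂_MAP = 7.6154

n = 25, x̄ = 7.48.
For a Normal prior and Normal likelihood with known variance, the posterior is Normal; its mode equals its mean, the precision-weighted average.
Prior precision 1/σ₀² = 1/9; data precision n/σ² = 25/9.
θ̂ = ((1/9)·11 + (25/9)·7.48) / (1/9 + 25/9) = 22/(26/9) = 99/13 ≈ 7.6154.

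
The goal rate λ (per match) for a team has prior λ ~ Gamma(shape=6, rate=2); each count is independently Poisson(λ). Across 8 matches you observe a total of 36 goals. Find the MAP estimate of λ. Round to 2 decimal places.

λ̂_MAP = 4.10

Σxᵢ = 36, n = 8.
Posterior ∝ λ^5e^(−2λ) · λ^36e^(−8λ) = λ^41e^(−10λ), i.e. Gamma(shape=42, rate=10).
The mode of a Gamma(a, b) with a ≥ 1 (shape–rate) is (a−1)/b = 41/10 ≈ 4.10.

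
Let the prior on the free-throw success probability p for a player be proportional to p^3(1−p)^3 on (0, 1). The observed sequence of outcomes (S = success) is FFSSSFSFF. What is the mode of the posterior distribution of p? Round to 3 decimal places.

p̂_MAP = 0.467

The prior density ∝ p^3(1−p)^3 is the kernel of Beta(4, 4).
Data: 4 successes in 9 trials (from the sequence). The binomial likelihood contributes p^4(1−p)^5, so the posterior is Beta(4+4, 4+5) = Beta(8, 9).
For Beta(a, b) with a, b > 1 the mode is (a−1)/(a+b−2) = 7/15 ≈ 0.467.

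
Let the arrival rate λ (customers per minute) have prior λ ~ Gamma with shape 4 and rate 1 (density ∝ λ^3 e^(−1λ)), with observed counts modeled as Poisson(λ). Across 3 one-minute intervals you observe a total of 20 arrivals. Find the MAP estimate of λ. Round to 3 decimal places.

λ̂_MAP = 5.750

Σxᵢ = 20, n = 3.
Posterior ∝ λ^3e^(−1λ) · λ^20e^(−3λ) = λ^23e^(−4λ), i.e. Gamma(shape=24, rate=4).
The mode of a Gamma(a, b) with a ≥ 1 (shape–rate) is (a−1)/b = 23/4 ≈ 5.750.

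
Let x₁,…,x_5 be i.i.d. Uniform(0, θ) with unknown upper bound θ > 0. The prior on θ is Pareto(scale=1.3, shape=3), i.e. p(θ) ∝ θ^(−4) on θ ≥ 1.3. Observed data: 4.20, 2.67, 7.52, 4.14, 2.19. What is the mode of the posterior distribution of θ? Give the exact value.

θ̂_MAP = 7.52

The Uniform(0, θ) likelihood is θ^(−n) for θ ≥ max(xᵢ), zero otherwise. Here max(xᵢ) = 7.52.
Posterior ∝ θ^(−4) · θ^(−5) = θ^(−9) on θ ≥ max(1.3, 7.52) = 7.52.
This density is strictly decreasing in θ, so the posterior mode lies at the lower boundary of the support.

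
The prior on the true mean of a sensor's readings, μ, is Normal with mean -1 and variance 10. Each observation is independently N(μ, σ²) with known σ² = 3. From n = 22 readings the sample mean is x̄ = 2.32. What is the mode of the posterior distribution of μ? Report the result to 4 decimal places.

μ̂_MAP = 2.2753

n = 22, x̄ = 2.32.
For a Normal prior and Normal likelihood with known variance, the posterior is Normal; its mode equals its mean, the precision-weighted average.
Prior precision 1/σ₀² = 1/10 = 0.1; data precision n/σ² = 22/3.
μ̂ = (0.1·(-1) + (22/3)·2.32) / (0.1 + 22/3) = (2537/150)/(223/30) = 2537/1115 ≈ 2.2753.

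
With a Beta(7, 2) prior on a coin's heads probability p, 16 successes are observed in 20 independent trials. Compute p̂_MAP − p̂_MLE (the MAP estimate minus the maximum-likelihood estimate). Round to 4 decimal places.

Posterior is Beta(23, 6); MAP = (23−1)/(29−2) = 22/27 ≈ 0.81481.
MLE ignores the prior: p̂_MLE = k/n = 16/20 ≈ 0.80000.
Difference = 22/27 − 16/20 = 2/135 ≈ 0.0148.

MAP − MLE = 0.0148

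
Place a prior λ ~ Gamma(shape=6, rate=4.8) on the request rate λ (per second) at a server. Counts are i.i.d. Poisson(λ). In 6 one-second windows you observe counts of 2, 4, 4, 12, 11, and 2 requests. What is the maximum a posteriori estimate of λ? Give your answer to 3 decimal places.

λ̂_MAP = 3.704

Σxᵢ = 2+4+4+12+11+2 = 35, with n = 6.
Posterior ∝ λ^5e^(−4.8λ) · λ^35e^(−6λ) = λ^40e^(−10.8λ), i.e. Gamma(shape=41, rate=10.8).
The mode of a Gamma(a, b) with a ≥ 1 (shape–rate) is (a−1)/b = 40/10.8 ≈ 3.704.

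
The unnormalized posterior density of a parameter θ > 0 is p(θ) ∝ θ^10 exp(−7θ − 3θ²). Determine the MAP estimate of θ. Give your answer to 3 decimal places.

θ̂_MAP = 0.833

ℓ'(θ) = 10/θ − 7 − 6θ. Setting this to zero and multiplying by θ: 6θ² + 7θ − 10 = 0.
θ = (−7 + √(7² + 4·6·10)) / (2·6) = (−7 + √289) / 12 = (−7 + 17)/12 = 5/6.
ℓ''(θ) = −10/θ² − 6 < 0, confirming a maximum.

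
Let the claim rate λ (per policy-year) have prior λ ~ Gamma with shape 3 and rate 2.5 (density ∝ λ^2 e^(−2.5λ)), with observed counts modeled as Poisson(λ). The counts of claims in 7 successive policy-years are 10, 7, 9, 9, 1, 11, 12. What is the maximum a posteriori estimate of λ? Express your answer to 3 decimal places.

Σxᵢ = 10+7+9+9+1+11+12 = 59, with n = 7.
Posterior ∝ λ^2e^(−2.5λ) · λ^59e^(−7λ) = λ^61e^(−9.5λ), i.e. Gamma(shape=62, rate=9.5).
The mode of a Gamma(a, b) with a ≥ 1 (shape–rate) is (a−1)/b = 61/9.5 ≈ 6.421.

λ̂_MAP = 6.421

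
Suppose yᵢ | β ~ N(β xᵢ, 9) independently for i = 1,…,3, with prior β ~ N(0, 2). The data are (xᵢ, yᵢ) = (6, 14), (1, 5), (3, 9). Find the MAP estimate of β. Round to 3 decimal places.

β̂_MAP = 2.297

log p(β | y) = −Σ(yᵢ − βxᵢ)²/(2·9) − β²/(2·2) + const.
Setting the derivative to zero: Σxᵢ(yᵢ − βxᵢ)/9 − β/2 = 0, so β = Σxᵢyᵢ / (Σxᵢ² + σ²/τ²).
Σxᵢyᵢ = 6·14 + 1·5 + 3·9 = 116; Σxᵢ² = 46; σ²/τ² = 4.5.
β̂_MAP = 116 / (46 + 4.5) = 116/50.5 ≈ 2.297.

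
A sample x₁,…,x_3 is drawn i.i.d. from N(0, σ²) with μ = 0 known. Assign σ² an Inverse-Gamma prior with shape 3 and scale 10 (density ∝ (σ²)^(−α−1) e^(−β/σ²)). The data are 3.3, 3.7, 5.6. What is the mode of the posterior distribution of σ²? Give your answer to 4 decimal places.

σ̂²_MAP = 6.9036

Sum of squared deviations about the known mean: SS = (3.3−0)² + (3.7−0)² + (5.6−0)² = 55.94.
The Normal likelihood contributes (σ²)^(−n/2) exp(−SS/(2σ²)), so the posterior is Inverse-Gamma(α + n/2, β + SS/2) = Inverse-Gamma(4.5, 37.97).
The mode of Inverse-Gamma(a, b) is b/(a+1) = 37.97/5.5 ≈ 6.9036.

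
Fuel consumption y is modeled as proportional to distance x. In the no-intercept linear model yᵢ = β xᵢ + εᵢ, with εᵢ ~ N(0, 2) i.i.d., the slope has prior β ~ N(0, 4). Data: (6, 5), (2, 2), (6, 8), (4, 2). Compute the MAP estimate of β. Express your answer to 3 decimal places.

β̂_MAP = 0.973

log p(β | y) = −Σ(yᵢ − βxᵢ)²/(2·2) − β²/(2·4) + const.
Setting the derivative to zero: Σxᵢ(yᵢ − βxᵢ)/2 − β/4 = 0, so β = Σxᵢyᵢ / (Σxᵢ² + σ²/τ²).
Σxᵢyᵢ = 6·5 + 2·2 + 6·8 + 4·2 = 90; Σxᵢ² = 92; σ²/τ² = 0.5.
β̂_MAP = 90 / (92 + 0.5) = 90/92.5 ≈ 0.973.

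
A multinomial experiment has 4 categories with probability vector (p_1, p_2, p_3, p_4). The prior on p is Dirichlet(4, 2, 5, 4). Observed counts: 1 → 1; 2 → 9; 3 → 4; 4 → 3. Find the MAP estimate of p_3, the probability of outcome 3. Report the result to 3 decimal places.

MAP estimate: 0.286

The posterior is Dirichlet(αᵢ + nᵢ) = Dirichlet(5, 11, 9, 7).
For a Dirichlet(a₁,…,a_K) with all aᵢ > 1, the mode has j-th component (aⱼ − 1)/(Σaᵢ − K).
Here Σaᵢ = 32 and K = 4, so p_3 = (9 − 1)/(32 − 4) = 8/28 ≈ 0.286.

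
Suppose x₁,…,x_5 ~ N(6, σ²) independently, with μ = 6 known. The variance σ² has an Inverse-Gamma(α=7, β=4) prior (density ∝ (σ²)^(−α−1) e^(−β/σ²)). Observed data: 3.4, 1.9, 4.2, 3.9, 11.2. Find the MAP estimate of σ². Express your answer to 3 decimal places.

Sum of squared deviations about the known mean: SS = (3.4−6)² + (1.9−6)² + (4.2−6)² + (3.9−6)² + (11.2−6)² = 58.26.
The Normal likelihood contributes (σ²)^(−n/2) exp(−SS/(2σ²)), so the posterior is Inverse-Gamma(α + n/2, β + SS/2) = Inverse-Gamma(9.5, 33.13).
The mode of Inverse-Gamma(a, b) is b/(a+1) = 33.13/10.5 ≈ 3.155.

σ̂²_MAP = 3.155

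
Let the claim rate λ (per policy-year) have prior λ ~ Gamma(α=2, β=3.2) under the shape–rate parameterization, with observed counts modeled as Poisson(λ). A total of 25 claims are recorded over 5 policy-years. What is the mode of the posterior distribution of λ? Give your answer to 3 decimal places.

Σxᵢ = 25, n = 5.
Posterior ∝ λe^(−3.2λ) · λ^25e^(−5λ) = λ^26e^(−8.2λ), i.e. Gamma(shape=27, rate=8.2).
The mode of a Gamma(a, b) with a ≥ 1 (shape–rate) is (a−1)/b = 26/8.2 ≈ 3.171.

λ̂_MAP = 3.171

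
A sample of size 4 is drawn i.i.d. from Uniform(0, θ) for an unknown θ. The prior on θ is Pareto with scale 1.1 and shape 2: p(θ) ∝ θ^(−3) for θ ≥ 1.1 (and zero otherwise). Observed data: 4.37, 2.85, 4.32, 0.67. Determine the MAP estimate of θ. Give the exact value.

θ̂_MAP = 4.37

The Uniform(0, θ) likelihood is θ^(−n) for θ ≥ max(xᵢ), zero otherwise. Here max(xᵢ) = 4.37.
Posterior ∝ θ^(−3) · θ^(−4) = θ^(−7) on θ ≥ max(1.1, 4.37) = 4.37.
This density is strictly decreasing in θ, so the posterior mode lies at the lower boundary of the support.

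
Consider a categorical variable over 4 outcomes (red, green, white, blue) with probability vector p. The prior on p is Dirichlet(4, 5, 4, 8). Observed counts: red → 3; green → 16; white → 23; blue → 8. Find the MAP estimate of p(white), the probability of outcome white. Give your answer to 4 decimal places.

The posterior is Dirichlet(αᵢ + nᵢ) = Dirichlet(7, 21, 27, 16).
For a Dirichlet(a₁,…,a_K) with all aᵢ > 1, the mode has j-th component (aⱼ − 1)/(Σaᵢ − K).
Here Σaᵢ = 71 and K = 4, so p(white) = (27 − 1)/(71 − 4) = 26/67 ≈ 0.3881.

MAP estimate of p(white) = 0.3881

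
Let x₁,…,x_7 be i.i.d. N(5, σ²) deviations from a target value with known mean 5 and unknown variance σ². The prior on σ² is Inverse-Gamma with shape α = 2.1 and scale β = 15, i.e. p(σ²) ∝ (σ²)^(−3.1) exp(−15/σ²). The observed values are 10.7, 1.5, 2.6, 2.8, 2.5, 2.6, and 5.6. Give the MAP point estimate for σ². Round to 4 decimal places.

Sum of squared deviations about the known mean: SS = (10.7−5)² + (1.5−5)² + (2.6−5)² + (2.8−5)² + (2.5−5)² + (2.6−5)² + (5.6−5)² = 67.71.
The Normal likelihood contributes (σ²)^(−n/2) exp(−SS/(2σ²)), so the posterior is Inverse-Gamma(α + n/2, β + SS/2) = Inverse-Gamma(5.6, 48.855).
The mode of Inverse-Gamma(a, b) is b/(a+1) = 48.855/6.6 ≈ 7.4023.

σ̂²_MAP = 7.4023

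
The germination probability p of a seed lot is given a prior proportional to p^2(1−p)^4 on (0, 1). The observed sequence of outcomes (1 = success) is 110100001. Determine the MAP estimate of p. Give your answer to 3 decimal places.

p̂_MAP = 0.400

The prior density ∝ p^2(1−p)^4 is the kernel of Beta(3, 5).
Data: 4 successes in 9 trials (from the sequence). The binomial likelihood contributes p^4(1−p)^5, so the posterior is Beta(3+4, 5+5) = Beta(7, 10).
For Beta(a, b) with a, b > 1 the mode is (a−1)/(a+b−2) = 6/15 ≈ 0.400.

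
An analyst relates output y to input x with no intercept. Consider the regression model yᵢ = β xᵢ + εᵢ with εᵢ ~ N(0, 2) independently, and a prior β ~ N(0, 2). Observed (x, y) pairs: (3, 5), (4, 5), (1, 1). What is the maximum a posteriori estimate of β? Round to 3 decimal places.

log p(β | y) = −Σ(yᵢ − βxᵢ)²/(2·2) − β²/(2·2) + const.
Setting the derivative to zero: Σxᵢ(yᵢ − βxᵢ)/2 − β/2 = 0, so β = Σxᵢyᵢ / (Σxᵢ² + σ²/τ²).
Σxᵢyᵢ = 3·5 + 4·5 + 1·1 = 36; Σxᵢ² = 26; σ²/τ² = 1.
β̂_MAP = 36 / (26 + 1) = 36/27 ≈ 1.333.

β̂_MAP = 1.333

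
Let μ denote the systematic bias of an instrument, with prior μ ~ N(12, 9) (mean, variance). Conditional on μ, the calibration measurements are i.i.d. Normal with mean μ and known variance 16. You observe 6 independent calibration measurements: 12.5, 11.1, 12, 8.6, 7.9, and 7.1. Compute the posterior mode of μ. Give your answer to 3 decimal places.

n = 6; x̄ = (12.5 + 11.1 + 12 + 8.6 + 7.9 + 7.1)/6 = 59.2/6 = 148/15 ≈ 9.8667.
For a Normal prior and Normal likelihood with known variance, the posterior is Normal; its mode equals its mean, the precision-weighted average.
Prior precision 1/σ₀² = 1/9; data precision n/σ² = 6/16 = 0.375.
μ̂ = ((1/9)·12 + 0.375·(148/15)) / (1/9 + 0.375) = (151/30)/(35/72) = 1812/175 ≈ 10.354.

μ̂_MAP = 10.354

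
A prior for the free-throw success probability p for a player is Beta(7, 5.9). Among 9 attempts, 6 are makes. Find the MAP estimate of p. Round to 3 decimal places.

p̂_MAP = 0.603

Prior: Beta(7, 5.9).
Data: 6 successes in 9 trials. The binomial likelihood contributes p^6(1−p)^3, so the posterior is Beta(7+6, 5.9+3) = Beta(13, 8.9).
For Beta(a, b) with a, b > 1 the mode is (a−1)/(a+b−2) = 12/19.9 ≈ 0.603.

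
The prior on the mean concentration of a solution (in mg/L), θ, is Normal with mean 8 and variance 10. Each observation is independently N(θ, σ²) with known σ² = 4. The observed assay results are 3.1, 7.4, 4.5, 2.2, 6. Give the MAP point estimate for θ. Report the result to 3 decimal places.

n = 5; x̄ = (3.1 + 7.4 + 4.5 + 2.2 + 6)/5 = 23.2/5 = 4.64.
For a Normal prior and Normal likelihood with known variance, the posterior is Normal; its mode equals its mean, the precision-weighted average.
Prior precision 1/σ₀² = 1/10 = 0.1; data precision n/σ² = 5/4 = 1.25.
θ̂ = (0.1·8 + 1.25·4.64) / (0.1 + 1.25) = 6.6/1.35 = 44/9 ≈ 4.889.

θ̂_MAP = 4.889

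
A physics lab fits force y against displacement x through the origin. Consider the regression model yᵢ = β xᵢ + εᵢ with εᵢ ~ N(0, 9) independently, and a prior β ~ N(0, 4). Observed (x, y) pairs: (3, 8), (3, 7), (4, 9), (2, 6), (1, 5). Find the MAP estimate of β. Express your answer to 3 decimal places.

β̂_MAP = 2.376

log p(β | y) = −Σ(yᵢ − βxᵢ)²/(2·9) − β²/(2·4) + const.
Setting the derivative to zero: Σxᵢ(yᵢ − βxᵢ)/9 − β/4 = 0, so β = Σxᵢyᵢ / (Σxᵢ² + σ²/τ²).
Σxᵢyᵢ = 3·8 + 3·7 + 4·9 + 2·6 + 1·5 = 98; Σxᵢ² = 39; σ²/τ² = 2.25.
β̂_MAP = 98 / (39 + 2.25) = 98/41.25 ≈ 2.376.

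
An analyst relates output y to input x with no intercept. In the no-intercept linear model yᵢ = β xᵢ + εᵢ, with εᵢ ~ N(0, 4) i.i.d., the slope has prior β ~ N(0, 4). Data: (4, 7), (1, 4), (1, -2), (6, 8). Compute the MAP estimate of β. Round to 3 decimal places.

log p(β | y) = −Σ(yᵢ − βxᵢ)²/(2·4) − β²/(2·4) + const.
Setting the derivative to zero: Σxᵢ(yᵢ − βxᵢ)/4 − β/4 = 0, so β = Σxᵢyᵢ / (Σxᵢ² + σ²/τ²).
Σxᵢyᵢ = 4·7 + 1·4 + 1·(-2) + 6·8 = 78; Σxᵢ² = 54; σ²/τ² = 1.
β̂_MAP = 78 / (54 + 1) = 78/55 ≈ 1.418.

β̂_MAP = 1.418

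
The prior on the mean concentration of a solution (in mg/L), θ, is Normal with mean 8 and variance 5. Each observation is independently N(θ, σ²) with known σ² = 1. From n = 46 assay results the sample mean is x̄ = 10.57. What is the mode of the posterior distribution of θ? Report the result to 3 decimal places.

n = 46, x̄ = 10.57.
For a Normal prior and Normal likelihood with known variance, the posterior is Normal; its mode equals its mean, the precision-weighted average.
Prior precision 1/σ₀² = 1/5 = 0.2; data precision n/σ² = 46/1 = 46.
θ̂ = (0.2·8 + 46·10.57) / (0.2 + 46) = 487.82/46.2 = 24391/2310 ≈ 10.559.

θ̂_MAP = 10.559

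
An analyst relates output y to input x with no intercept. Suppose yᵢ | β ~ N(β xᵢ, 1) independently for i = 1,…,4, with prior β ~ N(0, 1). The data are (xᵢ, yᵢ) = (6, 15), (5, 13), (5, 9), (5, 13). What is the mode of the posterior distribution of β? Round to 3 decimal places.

β̂_MAP = 2.366

log p(β | y) = −Σ(yᵢ − βxᵢ)²/(2·1) − β²/(2·1) + const.
Setting the derivative to zero: Σxᵢ(yᵢ − βxᵢ)/1 − β/1 = 0, so β = Σxᵢyᵢ / (Σxᵢ² + σ²/τ²).
Σxᵢyᵢ = 6·15 + 5·13 + 5·9 + 5·13 = 265; Σxᵢ² = 111; σ²/τ² = 1.
β̂_MAP = 265 / (111 + 1) = 265/112 ≈ 2.366.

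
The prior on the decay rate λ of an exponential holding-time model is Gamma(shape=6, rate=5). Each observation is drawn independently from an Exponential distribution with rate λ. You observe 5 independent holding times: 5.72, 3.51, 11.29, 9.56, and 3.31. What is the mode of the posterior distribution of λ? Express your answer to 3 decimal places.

λ̂_MAP = 0.260

The Exponential(rate=λ) likelihood is ∝ λ^n e^(−λΣtᵢ). Here n = 5 and Σtᵢ = 5.72 + 3.51 + 11.29 + 9.56 + 3.31 = 33.39.
Posterior ∝ λ^5e^(−5λ) · λ^5e^(−33.39λ) = λ^10e^(−38.39λ), i.e. Gamma(11, 38.39).
Mode = (a−1)/b = 10/38.39 ≈ 0.260.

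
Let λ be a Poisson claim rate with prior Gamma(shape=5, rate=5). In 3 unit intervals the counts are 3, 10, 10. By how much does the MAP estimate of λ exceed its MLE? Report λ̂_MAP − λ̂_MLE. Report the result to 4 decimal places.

MAP − MLE = -4.2917

Σxᵢ = 23. Posterior is Gamma(28, 8); MAP = (28−1)/8 = 27/8 ≈ 3.37500.
MLE = x̄ = 23/3 ≈ 7.66667.
Difference = 27/8 − 23/3 = -103/24 ≈ -4.2917.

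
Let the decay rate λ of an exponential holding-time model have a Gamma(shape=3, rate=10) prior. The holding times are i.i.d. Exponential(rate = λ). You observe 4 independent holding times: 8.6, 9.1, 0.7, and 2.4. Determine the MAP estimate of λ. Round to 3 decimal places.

λ̂_MAP = 0.195

The Exponential(rate=λ) likelihood is ∝ λ^n e^(−λΣtᵢ). Here n = 4 and Σtᵢ = 8.6 + 9.1 + 0.7 + 2.4 = 20.8.
Posterior ∝ λ^2e^(−10λ) · λ^4e^(−20.8λ) = λ^6e^(−30.8λ), i.e. Gamma(7, 30.8).
Mode = (a−1)/b = 6/30.8 ≈ 0.195.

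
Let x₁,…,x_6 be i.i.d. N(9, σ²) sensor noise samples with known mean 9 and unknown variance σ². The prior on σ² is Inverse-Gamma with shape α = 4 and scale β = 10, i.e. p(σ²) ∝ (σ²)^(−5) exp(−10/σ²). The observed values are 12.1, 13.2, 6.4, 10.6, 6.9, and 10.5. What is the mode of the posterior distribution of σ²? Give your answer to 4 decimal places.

σ̂²_MAP = 3.9519

Sum of squared deviations about the known mean: SS = (12.1−9)² + (13.2−9)² + (6.4−9)² + (10.6−9)² + (6.9−9)² + (10.5−9)² = 43.23.
The Normal likelihood contributes (σ²)^(−n/2) exp(−SS/(2σ²)), so the posterior is Inverse-Gamma(α + n/2, β + SS/2) = Inverse-Gamma(7, 31.615).
The mode of Inverse-Gamma(a, b) is b/(a+1) = 31.615/8 ≈ 3.9519.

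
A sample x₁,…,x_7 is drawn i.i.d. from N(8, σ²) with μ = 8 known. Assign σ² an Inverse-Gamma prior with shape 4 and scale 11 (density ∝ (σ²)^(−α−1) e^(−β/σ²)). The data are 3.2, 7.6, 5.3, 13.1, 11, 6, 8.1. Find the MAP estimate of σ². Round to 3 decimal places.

Sum of squared deviations about the known mean: SS = (3.2−8)² + (7.6−8)² + (5.3−8)² + (13.1−8)² + (11−8)² + (6−8)² + (8.1−8)² = 69.51.
The Normal likelihood contributes (σ²)^(−n/2) exp(−SS/(2σ²)), so the posterior is Inverse-Gamma(α + n/2, β + SS/2) = Inverse-Gamma(7.5, 45.755).
The mode of Inverse-Gamma(a, b) is b/(a+1) = 45.755/8.5 ≈ 5.383.

σ̂²_MAP = 5.383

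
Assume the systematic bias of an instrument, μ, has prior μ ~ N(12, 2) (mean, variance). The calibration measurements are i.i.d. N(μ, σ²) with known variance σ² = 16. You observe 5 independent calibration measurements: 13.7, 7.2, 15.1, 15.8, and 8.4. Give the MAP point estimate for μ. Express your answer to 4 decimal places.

n = 5; x̄ = (13.7 + 7.2 + 15.1 + 15.8 + 8.4)/5 = 60.2/5 = 12.04.
For a Normal prior and Normal likelihood with known variance, the posterior is Normal; its mode equals its mean, the precision-weighted average.
Prior precision 1/σ₀² = 1/2 = 0.5; data precision n/σ² = 5/16 = 0.3125.
μ̂ = (0.5·12 + 0.3125·12.04) / (0.5 + 0.3125) = 9.7625/0.8125 = 781/65 ≈ 12.0154.

μ̂_MAP = 12.0154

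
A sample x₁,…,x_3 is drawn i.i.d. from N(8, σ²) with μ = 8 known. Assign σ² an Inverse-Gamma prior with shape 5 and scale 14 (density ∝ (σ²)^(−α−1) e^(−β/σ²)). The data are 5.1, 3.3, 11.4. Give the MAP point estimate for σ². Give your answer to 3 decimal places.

σ̂²_MAP = 4.671

Sum of squared deviations about the known mean: SS = (5.1−8)² + (3.3−8)² + (11.4−8)² = 42.06.
The Normal likelihood contributes (σ²)^(−n/2) exp(−SS/(2σ²)), so the posterior is Inverse-Gamma(α + n/2, β + SS/2) = Inverse-Gamma(6.5, 35.03).
The mode of Inverse-Gamma(a, b) is b/(a+1) = 35.03/7.5 ≈ 4.671.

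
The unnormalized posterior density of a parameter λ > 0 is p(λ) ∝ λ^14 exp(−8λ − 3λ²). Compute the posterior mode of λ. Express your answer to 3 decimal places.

λ̂_MAP = 1.000

ℓ'(λ) = 14/λ − 8 − 6λ. Setting this to zero and multiplying by λ: 6λ² + 8λ − 14 = 0.
λ = (−8 + √(8² + 4·6·14)) / (2·6) = (−8 + √400) / 12 = (−8 + 20)/12 = 1.
ℓ''(λ) = −14/λ² − 6 < 0, confirming a maximum.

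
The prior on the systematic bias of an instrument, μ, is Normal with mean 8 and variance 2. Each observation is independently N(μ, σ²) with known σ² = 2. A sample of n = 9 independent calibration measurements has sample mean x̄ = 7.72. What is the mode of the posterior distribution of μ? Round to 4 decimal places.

μ̂_MAP = 7.7480

n = 9, x̄ = 7.72.
For a Normal prior and Normal likelihood with known variance, the posterior is Normal; its mode equals its mean, the precision-weighted average.
Prior precision 1/σ₀² = 1/2 = 0.5; data precision n/σ² = 9/2 = 4.5.
μ̂ = (0.5·8 + 4.5·7.72) / (0.5 + 4.5) = 38.74/5 = 7.7480.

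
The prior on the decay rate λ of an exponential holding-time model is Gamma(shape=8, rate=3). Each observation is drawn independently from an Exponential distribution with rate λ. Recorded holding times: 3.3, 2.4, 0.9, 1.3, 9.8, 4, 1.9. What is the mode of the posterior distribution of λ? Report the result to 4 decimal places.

λ̂_MAP = 0.5263

The Exponential(rate=λ) likelihood is ∝ λ^n e^(−λΣtᵢ). Here n = 7 and Σtᵢ = 3.3 + 2.4 + 0.9 + 1.3 + 9.8 + 4 + 1.9 = 23.6.
Posterior ∝ λ^7e^(−3λ) · λ^7e^(−23.6λ) = λ^14e^(−26.6λ), i.e. Gamma(15, 26.6).
Mode = (a−1)/b = 14/26.6 ≈ 0.5263.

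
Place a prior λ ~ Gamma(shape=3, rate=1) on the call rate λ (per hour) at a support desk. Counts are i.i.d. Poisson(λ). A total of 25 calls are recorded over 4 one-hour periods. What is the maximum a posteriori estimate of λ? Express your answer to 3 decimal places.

Σxᵢ = 25, n = 4.
Posterior ∝ λ^2e^(−1λ) · λ^25e^(−4λ) = λ^27e^(−5λ), i.e. Gamma(shape=28, rate=5).
The mode of a Gamma(a, b) with a ≥ 1 (shape–rate) is (a−1)/b = 27/5 ≈ 5.400.

λ̂_MAP = 5.400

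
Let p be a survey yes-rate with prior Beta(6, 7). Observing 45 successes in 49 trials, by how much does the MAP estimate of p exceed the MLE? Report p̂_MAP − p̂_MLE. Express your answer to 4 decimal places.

Posterior is Beta(51, 11); MAP = (51−1)/(62−2) = 50/60 ≈ 0.83333.
MLE ignores the prior: p̂_MLE = k/n = 45/49 ≈ 0.91837.
Difference = 50/60 − 45/49 = -25/294 ≈ -0.0850.

MAP − MLE = -0.0850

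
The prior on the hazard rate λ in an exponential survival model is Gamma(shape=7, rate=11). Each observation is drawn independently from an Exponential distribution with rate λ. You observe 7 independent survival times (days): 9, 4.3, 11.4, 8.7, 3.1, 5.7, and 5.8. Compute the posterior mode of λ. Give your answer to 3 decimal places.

λ̂_MAP = 0.220

The Exponential(rate=λ) likelihood is ∝ λ^n e^(−λΣtᵢ). Here n = 7 and Σtᵢ = 9 + 4.3 + 11.4 + 8.7 + 3.1 + 5.7 + 5.8 = 48.
Posterior ∝ λ^6e^(−11λ) · λ^7e^(−48λ) = λ^13e^(−59λ), i.e. Gamma(14, 59).
Mode = (a−1)/b = 13/59 ≈ 0.220.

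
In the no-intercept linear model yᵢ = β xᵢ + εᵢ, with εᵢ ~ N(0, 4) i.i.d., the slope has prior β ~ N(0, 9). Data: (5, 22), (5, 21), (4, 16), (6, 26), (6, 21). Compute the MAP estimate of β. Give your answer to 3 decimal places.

β̂_MAP = 4.052

log p(β | y) = −Σ(yᵢ − βxᵢ)²/(2·4) − β²/(2·9) + const.
Setting the derivative to zero: Σxᵢ(yᵢ − βxᵢ)/4 − β/9 = 0, so β = Σxᵢyᵢ / (Σxᵢ² + σ²/τ²).
Σxᵢyᵢ = 5·22 + 5·21 + 4·16 + 6·26 + 6·21 = 561; Σxᵢ² = 138; σ²/τ² = 4/9.
β̂_MAP = 561 / (138 + 4/9) = 561/(1246/9) = 5049/1246 ≈ 4.052.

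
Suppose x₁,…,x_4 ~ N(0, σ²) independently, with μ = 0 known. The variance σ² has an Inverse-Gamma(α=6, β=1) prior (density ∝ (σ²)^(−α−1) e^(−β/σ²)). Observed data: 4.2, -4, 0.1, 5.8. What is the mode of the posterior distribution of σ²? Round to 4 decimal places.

Sum of squared deviations about the known mean: SS = (4.2−0)² + (-4−0)² + (0.1−0)² + (5.8−0)² = 67.29.
The Normal likelihood contributes (σ²)^(−n/2) exp(−SS/(2σ²)), so the posterior is Inverse-Gamma(α + n/2, β + SS/2) = Inverse-Gamma(8, 34.645).
The mode of Inverse-Gamma(a, b) is b/(a+1) = 34.645/9 ≈ 3.8494.

σ̂²_MAP = 3.8494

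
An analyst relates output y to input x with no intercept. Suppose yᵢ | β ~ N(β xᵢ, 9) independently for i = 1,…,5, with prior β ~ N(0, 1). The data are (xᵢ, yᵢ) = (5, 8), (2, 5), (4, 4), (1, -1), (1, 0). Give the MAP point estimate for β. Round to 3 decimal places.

β̂_MAP = 1.161

log p(β | y) = −Σ(yᵢ − βxᵢ)²/(2·9) − β²/(2·1) + const.
Setting the derivative to zero: Σxᵢ(yᵢ − βxᵢ)/9 − β/1 = 0, so β = Σxᵢyᵢ / (Σxᵢ² + σ²/τ²).
Σxᵢyᵢ = 5·8 + 2·5 + 4·4 + 1·(-1) + 1·0 = 65; Σxᵢ² = 47; σ²/τ² = 9.
β̂_MAP = 65 / (47 + 9) = 65/56 ≈ 1.161.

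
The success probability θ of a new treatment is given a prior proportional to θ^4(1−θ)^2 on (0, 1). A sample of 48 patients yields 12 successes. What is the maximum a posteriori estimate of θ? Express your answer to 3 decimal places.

θ̂_MAP = 0.296

The prior density ∝ θ^4(1−θ)^2 is the kernel of Beta(5, 3).
Data: 12 successes in 48 trials. The binomial likelihood contributes θ^12(1−θ)^36, so the posterior is Beta(5+12, 3+36) = Beta(17, 39).
For Beta(a, b) with a, b > 1 the mode is (a−1)/(a+b−2) = 16/54 ≈ 0.296.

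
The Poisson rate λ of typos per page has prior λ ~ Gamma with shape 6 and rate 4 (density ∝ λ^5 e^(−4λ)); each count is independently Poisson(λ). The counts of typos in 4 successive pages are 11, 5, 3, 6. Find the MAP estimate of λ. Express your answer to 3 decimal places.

λ̂_MAP = 3.750

Σxᵢ = 11+5+3+6 = 25, with n = 4.
Posterior ∝ λ^5e^(−4λ) · λ^25e^(−4λ) = λ^30e^(−8λ), i.e. Gamma(shape=31, rate=8).
The mode of a Gamma(a, b) with a ≥ 1 (shape–rate) is (a−1)/b = 30/8 ≈ 3.750.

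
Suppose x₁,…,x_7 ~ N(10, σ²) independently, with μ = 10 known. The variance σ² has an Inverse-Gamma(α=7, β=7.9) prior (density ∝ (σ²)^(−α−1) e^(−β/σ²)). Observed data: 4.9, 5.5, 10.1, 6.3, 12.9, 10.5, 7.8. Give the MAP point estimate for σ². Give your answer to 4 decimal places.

σ̂²_MAP = 3.8809

Sum of squared deviations about the known mean: SS = (4.9−10)² + (5.5−10)² + (10.1−10)² + (6.3−10)² + (12.9−10)² + (10.5−10)² + (7.8−10)² = 73.46.
The Normal likelihood contributes (σ²)^(−n/2) exp(−SS/(2σ²)), so the posterior is Inverse-Gamma(α + n/2, β + SS/2) = Inverse-Gamma(10.5, 44.63).
The mode of Inverse-Gamma(a, b) is b/(a+1) = 44.63/11.5 ≈ 3.8809.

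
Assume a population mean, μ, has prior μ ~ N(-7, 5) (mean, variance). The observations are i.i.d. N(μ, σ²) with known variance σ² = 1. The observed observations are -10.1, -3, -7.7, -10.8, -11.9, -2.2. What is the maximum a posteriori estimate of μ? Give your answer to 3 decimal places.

μ̂_MAP = -7.597

n = 6; x̄ = ((-10.1) + (-3) + (-7.7) + (-10.8) + (-11.9) + (-2.2))/6 = -45.7/6 = -457/60 ≈ -7.6167.
For a Normal prior and Normal likelihood with known variance, the posterior is Normal; its mode equals its mean, the precision-weighted average.
Prior precision 1/σ₀² = 1/5 = 0.2; data precision n/σ² = 6/1 = 6.
μ̂ = (0.2·(-7) + 6·(-457/60)) / (0.2 + 6) = (-47.1)/6.2 = -471/62 ≈ -7.597.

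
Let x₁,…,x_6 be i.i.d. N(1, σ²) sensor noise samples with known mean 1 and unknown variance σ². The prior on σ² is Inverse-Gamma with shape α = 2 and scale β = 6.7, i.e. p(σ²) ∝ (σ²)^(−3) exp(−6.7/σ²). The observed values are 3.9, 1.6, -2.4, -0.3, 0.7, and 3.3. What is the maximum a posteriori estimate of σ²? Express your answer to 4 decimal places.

Sum of squared deviations about the known mean: SS = (3.9−1)² + (1.6−1)² + (-2.4−1)² + (-0.3−1)² + (0.7−1)² + (3.3−1)² = 27.4.
The Normal likelihood contributes (σ²)^(−n/2) exp(−SS/(2σ²)), so the posterior is Inverse-Gamma(α + n/2, β + SS/2) = Inverse-Gamma(5, 20.4).
The mode of Inverse-Gamma(a, b) is b/(a+1) = 20.4/6 ≈ 3.4000.

σ̂²_MAP = 3.4000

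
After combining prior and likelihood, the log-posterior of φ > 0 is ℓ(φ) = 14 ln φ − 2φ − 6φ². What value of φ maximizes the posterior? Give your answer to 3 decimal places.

ℓ'(φ) = 14/φ − 2 − 12φ. Setting this to zero and multiplying by φ: 12φ² + 2φ − 14 = 0.
φ = (−2 + √(2² + 4·12·14)) / (2·12) = (−2 + √676) / 24 = (−2 + 26)/24 = 1.
ℓ''(φ) = −14/φ² − 12 < 0, confirming a maximum.

φ̂_MAP = 1.000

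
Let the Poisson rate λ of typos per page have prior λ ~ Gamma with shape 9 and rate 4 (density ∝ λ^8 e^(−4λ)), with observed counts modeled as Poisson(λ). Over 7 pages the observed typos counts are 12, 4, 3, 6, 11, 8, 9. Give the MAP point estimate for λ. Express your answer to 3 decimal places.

λ̂_MAP = 5.545

Σxᵢ = 12+4+3+6+11+8+9 = 53, with n = 7.
Posterior ∝ λ^8e^(−4λ) · λ^53e^(−7λ) = λ^61e^(−11λ), i.e. Gamma(shape=62, rate=11).
The mode of a Gamma(a, b) with a ≥ 1 (shape–rate) is (a−1)/b = 61/11 ≈ 5.545.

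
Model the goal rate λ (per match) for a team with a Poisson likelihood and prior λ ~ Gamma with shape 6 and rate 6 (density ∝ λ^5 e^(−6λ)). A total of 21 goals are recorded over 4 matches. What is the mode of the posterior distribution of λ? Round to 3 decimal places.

λ̂_MAP = 2.600

Σxᵢ = 21, n = 4.
Posterior ∝ λ^5e^(−6λ) · λ^21e^(−4λ) = λ^26e^(−10λ), i.e. Gamma(shape=27, rate=10).
The mode of a Gamma(a, b) with a ≥ 1 (shape–rate) is (a−1)/b = 26/10 ≈ 2.600.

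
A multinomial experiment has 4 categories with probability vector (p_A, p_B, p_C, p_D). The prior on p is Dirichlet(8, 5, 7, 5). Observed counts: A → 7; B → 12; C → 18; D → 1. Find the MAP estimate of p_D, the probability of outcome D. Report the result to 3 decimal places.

MAP estimate of p_D = 0.085

The posterior is Dirichlet(αᵢ + nᵢ) = Dirichlet(15, 17, 25, 6).
For a Dirichlet(a₁,…,a_K) with all aᵢ > 1, the mode has j-th component (aⱼ − 1)/(Σaᵢ − K).
Here Σaᵢ = 63 and K = 4, so p_D = (6 − 1)/(63 − 4) = 5/59 ≈ 0.085.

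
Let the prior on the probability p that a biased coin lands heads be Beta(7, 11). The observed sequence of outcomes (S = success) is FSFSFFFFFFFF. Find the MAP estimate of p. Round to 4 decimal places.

p̂_MAP = 0.2857

Prior: Beta(7, 11).
Data: 2 successes in 12 trials (from the sequence). The binomial likelihood contributes p^2(1−p)^10, so the posterior is Beta(7+2, 11+10) = Beta(9, 21).
For Beta(a, b) with a, b > 1 the mode is (a−1)/(a+b−2) = 8/28 ≈ 0.2857.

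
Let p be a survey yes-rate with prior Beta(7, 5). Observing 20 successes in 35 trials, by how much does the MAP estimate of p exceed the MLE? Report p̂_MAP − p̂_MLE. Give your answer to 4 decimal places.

Posterior is Beta(27, 20); MAP = (27−1)/(47−2) = 26/45 ≈ 0.57778.
MLE ignores the prior: p̂_MLE = k/n = 20/35 ≈ 0.57143.
Difference = 26/45 − 20/35 = 2/315 ≈ 0.0063.

MAP − MLE = 0.0063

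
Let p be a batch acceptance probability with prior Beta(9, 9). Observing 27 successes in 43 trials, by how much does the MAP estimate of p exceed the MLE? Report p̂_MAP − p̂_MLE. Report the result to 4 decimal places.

Posterior is Beta(36, 25); MAP = (36−1)/(61−2) = 35/59 ≈ 0.59322.
MLE ignores the prior: p̂_MLE = k/n = 27/43 ≈ 0.62791.
Difference = 35/59 − 27/43 = -88/2537 ≈ -0.0347.

MAP − MLE = -0.0347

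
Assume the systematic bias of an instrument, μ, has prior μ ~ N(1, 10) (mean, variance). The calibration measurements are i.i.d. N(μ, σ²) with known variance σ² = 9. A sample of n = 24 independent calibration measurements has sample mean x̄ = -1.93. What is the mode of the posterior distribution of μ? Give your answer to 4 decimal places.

μ̂_MAP = -1.8241

n = 24, x̄ = -1.93.
For a Normal prior and Normal likelihood with known variance, the posterior is Normal; its mode equals its mean, the precision-weighted average.
Prior precision 1/σ₀² = 1/10 = 0.1; data precision n/σ² = 24/9 = 8/3.
μ̂ = (0.1·1 + (8/3)·(-1.93)) / (0.1 + 8/3) = (-757/150)/(83/30) = -757/415 ≈ -1.8241.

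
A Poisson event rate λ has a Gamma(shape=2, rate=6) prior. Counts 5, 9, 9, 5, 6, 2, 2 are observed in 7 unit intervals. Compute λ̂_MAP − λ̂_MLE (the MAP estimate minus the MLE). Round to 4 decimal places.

Σxᵢ = 38. Posterior is Gamma(40, 13); MAP = (40−1)/13 = 39/13 ≈ 3.00000.
MLE = x̄ = 38/7 ≈ 5.42857.
Difference = 39/13 − 38/7 = -17/7 ≈ -2.4286.

MAP − MLE = -2.4286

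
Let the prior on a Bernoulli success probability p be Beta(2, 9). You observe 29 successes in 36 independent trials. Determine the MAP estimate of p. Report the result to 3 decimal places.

p̂_MAP = 0.667

Prior: Beta(2, 9).
Data: 29 successes in 36 trials. The binomial likelihood contributes p^29(1−p)^7, so the posterior is Beta(2+29, 9+7) = Beta(31, 16).
For Beta(a, b) with a, b > 1 the mode is (a−1)/(a+b−2) = 30/45 ≈ 0.667.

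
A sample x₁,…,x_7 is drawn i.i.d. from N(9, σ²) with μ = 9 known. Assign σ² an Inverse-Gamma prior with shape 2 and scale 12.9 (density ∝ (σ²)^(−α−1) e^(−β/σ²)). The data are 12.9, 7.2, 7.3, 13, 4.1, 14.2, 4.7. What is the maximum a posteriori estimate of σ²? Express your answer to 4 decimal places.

σ̂²_MAP = 10.2062

Sum of squared deviations about the known mean: SS = (12.9−9)² + (7.2−9)² + (7.3−9)² + (13−9)² + (4.1−9)² + (14.2−9)² + (4.7−9)² = 106.88.
The Normal likelihood contributes (σ²)^(−n/2) exp(−SS/(2σ²)), so the posterior is Inverse-Gamma(α + n/2, β + SS/2) = Inverse-Gamma(5.5, 66.34).
The mode of Inverse-Gamma(a, b) is b/(a+1) = 66.34/6.5 ≈ 10.2062.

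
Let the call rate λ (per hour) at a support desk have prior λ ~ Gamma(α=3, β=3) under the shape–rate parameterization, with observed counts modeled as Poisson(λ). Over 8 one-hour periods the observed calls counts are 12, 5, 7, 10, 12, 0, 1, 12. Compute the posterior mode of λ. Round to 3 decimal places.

λ̂_MAP = 5.545

Σxᵢ = 12+5+7+10+12+0+1+12 = 59, with n = 8.
Posterior ∝ λ^2e^(−3λ) · λ^59e^(−8λ) = λ^61e^(−11λ), i.e. Gamma(shape=62, rate=11).
The mode of a Gamma(a, b) with a ≥ 1 (shape–rate) is (a−1)/b = 61/11 ≈ 5.545.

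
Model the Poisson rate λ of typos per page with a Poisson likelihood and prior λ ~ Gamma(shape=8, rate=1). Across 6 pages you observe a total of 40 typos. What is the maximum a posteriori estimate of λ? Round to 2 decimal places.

λ̂_MAP = 6.71

Σxᵢ = 40, n = 6.
Posterior ∝ λ^7e^(−1λ) · λ^40e^(−6λ) = λ^47e^(−7λ), i.e. Gamma(shape=48, rate=7).
The mode of a Gamma(a, b) with a ≥ 1 (shape–rate) is (a−1)/b = 47/7 ≈ 6.71.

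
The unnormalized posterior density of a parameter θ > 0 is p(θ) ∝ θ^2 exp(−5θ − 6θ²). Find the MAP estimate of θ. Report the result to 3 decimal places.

ℓ'(θ) = 2/θ − 5 − 12θ. Setting this to zero and multiplying by θ: 12θ² + 5θ − 2 = 0.
θ = (−5 + √(5² + 4·12·2)) / (2·12) = (−5 + √121) / 24 = (−5 + 11)/24 = 1/4.
ℓ''(θ) = −2/θ² − 12 < 0, confirming a maximum.

θ̂_MAP = 0.250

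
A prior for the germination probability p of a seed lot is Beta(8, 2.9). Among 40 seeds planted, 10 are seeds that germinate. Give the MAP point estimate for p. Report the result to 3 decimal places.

p̂_MAP = 0.348

Prior: Beta(8, 2.9).
Data: 10 successes in 40 trials. The binomial likelihood contributes p^10(1−p)^30, so the posterior is Beta(8+10, 2.9+30) = Beta(18, 32.9).
For Beta(a, b) with a, b > 1 the mode is (a−1)/(a+b−2) = 17/48.9 ≈ 0.348.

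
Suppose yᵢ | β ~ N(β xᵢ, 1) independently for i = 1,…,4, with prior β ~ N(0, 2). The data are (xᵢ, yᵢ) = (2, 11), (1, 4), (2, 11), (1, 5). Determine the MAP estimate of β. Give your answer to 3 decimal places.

log p(β | y) = −Σ(yᵢ − βxᵢ)²/(2·1) − β²/(2·2) + const.
Setting the derivative to zero: Σxᵢ(yᵢ − βxᵢ)/1 − β/2 = 0, so β = Σxᵢyᵢ / (Σxᵢ² + σ²/τ²).
Σxᵢyᵢ = 2·11 + 1·4 + 2·11 + 1·5 = 53; Σxᵢ² = 10; σ²/τ² = 0.5.
β̂_MAP = 53 / (10 + 0.5) = 53/10.5 ≈ 5.048.

β̂_MAP = 5.048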